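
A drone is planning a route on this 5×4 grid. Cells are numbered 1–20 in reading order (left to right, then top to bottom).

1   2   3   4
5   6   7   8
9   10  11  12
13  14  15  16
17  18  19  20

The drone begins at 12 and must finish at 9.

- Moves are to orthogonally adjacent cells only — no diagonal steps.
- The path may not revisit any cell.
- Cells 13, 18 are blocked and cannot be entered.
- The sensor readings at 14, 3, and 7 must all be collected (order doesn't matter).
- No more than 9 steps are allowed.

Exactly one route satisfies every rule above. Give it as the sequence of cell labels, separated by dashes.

12 - 8 - 4 - 3 - 7 - 11 - 15 - 14 - 10 - 9

Any route must reach 14, 3, and 7 and still end at 9 within 9 moves, so the order of the required stops is forced.
Route from 12: up 2 to 4, left 1 to 3, down 3 to 15, left 1 to 14, up 1 to 10, left 1 to 9 — 9 moves in all.
Check: all required cells visited; 9 ≤ 9 moves.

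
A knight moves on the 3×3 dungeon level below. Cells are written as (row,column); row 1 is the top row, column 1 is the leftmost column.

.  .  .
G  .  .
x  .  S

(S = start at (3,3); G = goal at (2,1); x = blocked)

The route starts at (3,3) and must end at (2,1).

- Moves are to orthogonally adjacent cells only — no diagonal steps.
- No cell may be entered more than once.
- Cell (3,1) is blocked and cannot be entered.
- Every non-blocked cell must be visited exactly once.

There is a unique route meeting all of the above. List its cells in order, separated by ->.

(3,3) -> (3,2) -> (2,2) -> (2,3) -> (1,3) -> (1,2) -> (1,1) -> (2,1)

Need to visit all 8 open cells exactly once, starting at (3,3) and ending at (2,1).
Cell (1,3) has only two open neighbours ((2,3) and (1,2)), so the path must pass straight through it: one of those is the cell it's entered from and the other is where it exits.
Route from (3,3): left 1 to (3,2), up 1 to (2,2), right 1 to (2,3), up 1 to (1,3), left 2 to (1,1), down 1 to (2,1) — 7 moves in all.
Check: all 8 open cells covered.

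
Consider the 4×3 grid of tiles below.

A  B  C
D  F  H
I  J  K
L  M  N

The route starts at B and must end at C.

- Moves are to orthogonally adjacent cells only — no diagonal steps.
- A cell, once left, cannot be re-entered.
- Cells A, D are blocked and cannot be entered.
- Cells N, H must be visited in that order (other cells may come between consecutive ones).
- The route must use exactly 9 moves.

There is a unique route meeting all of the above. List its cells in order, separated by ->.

B -> F -> J -> I -> L -> M -> N -> K -> H -> C

The waypoints must appear in the order N, H, with no cell reused.
Route from B: 2× down (reaching J), left to I, down to L, 2× right (reaching N), 3× up (reaching C) — 9 moves in all.
Check: order respected (N at step 6, H at step 8); 9 moves as required.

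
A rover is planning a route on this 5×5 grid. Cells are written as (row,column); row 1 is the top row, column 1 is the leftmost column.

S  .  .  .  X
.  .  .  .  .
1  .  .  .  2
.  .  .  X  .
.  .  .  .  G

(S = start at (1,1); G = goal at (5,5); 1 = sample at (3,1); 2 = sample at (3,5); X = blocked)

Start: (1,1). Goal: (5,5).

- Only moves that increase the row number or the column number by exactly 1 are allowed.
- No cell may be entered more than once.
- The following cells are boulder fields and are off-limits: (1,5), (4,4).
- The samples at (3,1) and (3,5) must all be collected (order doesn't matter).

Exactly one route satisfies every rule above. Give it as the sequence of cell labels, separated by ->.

(1,1) -> (2,1) -> (3,1) -> (3,2) -> (3,3) -> (3,4) -> (3,5) -> (4,5) -> (5,5)

Moves only go right or down, so the column and row indices never decrease.
Route from (1,1): 2× down (reaching (3,1)), 4× right (reaching (3,5)), 2× down (reaching (5,5)) — 8 moves in all.
Check: all required cells visited.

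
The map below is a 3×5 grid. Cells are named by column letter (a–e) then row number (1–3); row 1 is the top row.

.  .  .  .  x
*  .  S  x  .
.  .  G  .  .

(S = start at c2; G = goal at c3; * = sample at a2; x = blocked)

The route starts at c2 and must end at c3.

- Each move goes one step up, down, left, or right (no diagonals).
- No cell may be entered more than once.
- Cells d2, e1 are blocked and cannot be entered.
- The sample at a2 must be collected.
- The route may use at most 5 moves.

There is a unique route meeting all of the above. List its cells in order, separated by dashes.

c2 - b2 - a2 - a3 - b3 - c3

The 5-move cap with required stops at a2 leaves no slack for detours.
Route from c2: 2× left (reaching a2), down to a3, 2× right (reaching c3) — 5 moves in all.
Check: all required cells visited; 5 ≤ 5 moves.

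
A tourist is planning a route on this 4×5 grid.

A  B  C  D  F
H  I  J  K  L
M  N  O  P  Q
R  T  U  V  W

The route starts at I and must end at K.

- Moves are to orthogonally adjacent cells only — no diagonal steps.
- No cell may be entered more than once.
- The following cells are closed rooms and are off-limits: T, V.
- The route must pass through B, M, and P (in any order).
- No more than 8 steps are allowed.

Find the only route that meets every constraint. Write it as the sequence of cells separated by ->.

I -> B -> A -> H -> M -> N -> O -> P -> K

The budget equals the shortest possible length, so every move has to be on a shortest route through the required cells.
Route from I: up to B, left to A, 2× down (reaching M), 3× right (reaching P), up to K — 8 moves in all.
Check: all required cells visited; 8 ≤ 8 moves.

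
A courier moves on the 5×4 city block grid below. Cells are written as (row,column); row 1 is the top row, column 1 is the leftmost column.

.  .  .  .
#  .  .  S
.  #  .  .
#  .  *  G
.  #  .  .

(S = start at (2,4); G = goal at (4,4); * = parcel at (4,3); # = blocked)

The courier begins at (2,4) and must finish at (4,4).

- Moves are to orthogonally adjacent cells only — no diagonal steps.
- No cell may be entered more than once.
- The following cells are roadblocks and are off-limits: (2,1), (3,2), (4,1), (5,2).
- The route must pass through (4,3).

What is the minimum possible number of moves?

Any route passes through (4,3) somewhere between (2,4) and (4,4). Summing Manhattan distances along the two legs ((2,4) → (4,3) → (4,4)) gives a lower bound of 3 + 1 = 4 moves.
A route of 4 moves achieves this: (2,4) → (3,4) → (3,3) → (4,3) → (4,4).
Since 4 matches the lower bound, it is optimal.

4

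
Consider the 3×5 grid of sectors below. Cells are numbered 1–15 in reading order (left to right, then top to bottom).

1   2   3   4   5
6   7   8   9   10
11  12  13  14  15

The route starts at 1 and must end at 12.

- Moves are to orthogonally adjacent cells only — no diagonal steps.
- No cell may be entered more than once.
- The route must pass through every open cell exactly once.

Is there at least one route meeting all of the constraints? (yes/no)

Colour the cells like a checkerboard: each orthogonal step flips colour, so a Hamiltonian route alternates colours. Here there are 8 cells of one colour and 7 of the other, with start on the opposite colour to the goal — the counts and endpoints can't be arranged into an alternating sequence of length 15, so no Hamiltonian route exists.

no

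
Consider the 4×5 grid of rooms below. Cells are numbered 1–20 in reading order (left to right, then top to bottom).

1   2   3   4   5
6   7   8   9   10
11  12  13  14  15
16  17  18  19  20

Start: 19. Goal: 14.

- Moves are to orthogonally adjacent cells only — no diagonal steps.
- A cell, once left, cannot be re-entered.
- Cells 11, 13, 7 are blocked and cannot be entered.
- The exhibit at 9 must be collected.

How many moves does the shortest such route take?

5

Any route passes through 9 somewhere between 19 and 14. Summing Manhattan distances along the two legs (19 → 9 → 14) gives a lower bound of 2 + 1 = 3 moves.
The shortest route satisfying every rule uses 5 moves: 19 → 20 → 15 → 10 → 9 → 14.
The bound of 3 isn't tight here; checking systematically, no route of length 3 through 4 satisfies every constraint, so 5 is the minimum.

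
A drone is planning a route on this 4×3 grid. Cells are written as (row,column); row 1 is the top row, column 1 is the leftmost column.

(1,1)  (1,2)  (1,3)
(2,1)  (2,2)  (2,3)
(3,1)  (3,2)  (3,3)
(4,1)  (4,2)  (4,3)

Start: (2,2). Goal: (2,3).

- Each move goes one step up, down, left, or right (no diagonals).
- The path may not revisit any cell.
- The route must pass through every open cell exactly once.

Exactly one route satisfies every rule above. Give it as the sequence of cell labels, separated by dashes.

Need to visit all 12 open cells exactly once, starting at (2,2) and ending at (2,3).
Cell (1,1) has only two open neighbours ((2,1) and (1,2)), so the path must pass straight through it: one of those is the cell it's entered from and the other is where it exits.
Route from (2,2): down 1 to (3,2), right 1 to (3,3), down 1 to (4,3), left 2 to (4,1), up 3 to (1,1), right 2 to (1,3), down 1 to (2,3) — 11 moves in all.
Check: all 12 open cells covered.

(2,2) - (3,2) - (3,3) - (4,3) - (4,2) - (4,1) - (3,1) - (2,1) - (1,1) - (1,2) - (1,3) - (2,3)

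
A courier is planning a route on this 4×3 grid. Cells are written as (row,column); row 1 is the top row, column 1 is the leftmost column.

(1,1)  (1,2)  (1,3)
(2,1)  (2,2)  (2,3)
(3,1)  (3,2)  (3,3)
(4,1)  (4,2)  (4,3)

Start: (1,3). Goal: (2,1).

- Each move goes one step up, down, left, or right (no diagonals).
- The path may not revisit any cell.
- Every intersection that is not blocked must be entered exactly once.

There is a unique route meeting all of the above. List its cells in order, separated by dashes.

Need to visit all 12 open cells exactly once, starting at (1,3) and ending at (2,1).
Cell (1,1) has only two open neighbours ((2,1) and (1,2)), so the path must pass straight through it: one of those is the cell it's entered from and the other is where it exits.
Route from (1,3): 3× down (reaching (4,3)), 2× left (reaching (4,1)), up to (3,1), right to (3,2), 2× up (reaching (1,2)), left to (1,1), down to (2,1) — 11 moves in all.
Check: all 12 open cells covered.

(1,3) - (2,3) - (3,3) - (4,3) - (4,2) - (4,1) - (3,1) - (3,2) - (2,2) - (1,2) - (1,1) - (2,1)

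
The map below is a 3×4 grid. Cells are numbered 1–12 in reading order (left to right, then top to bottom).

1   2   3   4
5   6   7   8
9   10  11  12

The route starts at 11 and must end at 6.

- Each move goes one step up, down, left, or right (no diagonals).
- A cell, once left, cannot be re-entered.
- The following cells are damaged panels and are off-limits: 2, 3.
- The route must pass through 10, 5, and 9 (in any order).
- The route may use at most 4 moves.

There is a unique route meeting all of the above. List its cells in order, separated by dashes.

11 - 10 - 9 - 5 - 6

Any route must reach 10, 5, and 9 and still end at 6 within 4 moves, so the order of the required stops is forced.
Route from 11: left 2 to 9, up 1 to 5, right 1 to 6 — 4 moves in all.
Check: all required cells visited; 4 ≤ 4 moves.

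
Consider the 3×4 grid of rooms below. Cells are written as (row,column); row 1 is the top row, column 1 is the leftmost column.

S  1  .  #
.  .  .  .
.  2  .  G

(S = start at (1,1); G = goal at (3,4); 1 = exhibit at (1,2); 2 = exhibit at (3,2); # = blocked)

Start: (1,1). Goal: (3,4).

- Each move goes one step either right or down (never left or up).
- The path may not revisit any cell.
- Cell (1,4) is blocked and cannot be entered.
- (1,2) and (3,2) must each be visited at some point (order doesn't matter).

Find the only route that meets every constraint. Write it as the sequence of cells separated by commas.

(1,1), (1,2), (2,2), (3,2), (3,3), (3,4)

Moves only go right or down, so the column and row indices never decrease.
Route from (1,1): right to (1,2), 2× down (reaching (3,2)), 2× right (reaching (3,4)) — 5 moves in all.
Check: all required cells visited.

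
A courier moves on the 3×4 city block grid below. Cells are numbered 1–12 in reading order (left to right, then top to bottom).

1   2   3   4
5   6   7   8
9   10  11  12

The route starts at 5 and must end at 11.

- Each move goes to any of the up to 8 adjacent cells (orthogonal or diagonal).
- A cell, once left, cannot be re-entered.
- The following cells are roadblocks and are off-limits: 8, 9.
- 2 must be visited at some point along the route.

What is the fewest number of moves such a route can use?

Any route passes through 2 somewhere between 5 and 11. Summing Chebyshev distances along the two legs (5 → 2 → 11) gives a lower bound of 1 + 2 = 3 moves.
A route of 3 moves achieves this: 5 → 2 → 6 → 11.
Since 3 matches the lower bound, it is optimal.

3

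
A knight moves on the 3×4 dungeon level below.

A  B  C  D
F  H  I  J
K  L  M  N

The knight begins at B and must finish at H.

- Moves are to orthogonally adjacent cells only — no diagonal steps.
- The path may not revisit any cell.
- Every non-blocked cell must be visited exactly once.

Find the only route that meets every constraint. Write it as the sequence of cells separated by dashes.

B - A - F - K - L - M - N - J - D - C - I - H

Need to visit all 12 open cells exactly once, starting at B and ending at H.
Cell D has only two open neighbours (J and C), so the path must pass straight through it: one of those is the cell it's entered from and the other is where it exits.
Route from B: left 1 to A, down 2 to K, right 3 to N, up 2 to D, left 1 to C, down 1 to I, left 1 to H — 11 moves in all.
Check: all 12 open cells covered.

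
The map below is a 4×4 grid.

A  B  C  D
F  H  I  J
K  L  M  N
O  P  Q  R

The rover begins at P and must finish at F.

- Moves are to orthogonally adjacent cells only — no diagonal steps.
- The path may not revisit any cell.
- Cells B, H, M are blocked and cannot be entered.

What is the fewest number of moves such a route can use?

3

The Manhattan distance from P to F is |4−2| + |2−1| = 3, so at least 3 moves are needed.
A route of 3 moves achieves this: P → L → K → F.
Since 3 matches the lower bound, it is optimal.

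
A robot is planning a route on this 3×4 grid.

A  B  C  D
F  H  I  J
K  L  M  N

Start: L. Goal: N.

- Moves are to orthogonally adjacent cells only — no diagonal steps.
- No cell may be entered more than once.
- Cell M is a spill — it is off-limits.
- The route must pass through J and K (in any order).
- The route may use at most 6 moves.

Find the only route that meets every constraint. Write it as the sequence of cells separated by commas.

L, K, F, H, I, J, N

The 6-move cap with required stops at J, K leaves no slack for detours.
Route from L: left 1 to K, up 1 to F, right 3 to J, down 1 to N — 6 moves in all.
Check: all required cells visited; 6 ≤ 6 moves.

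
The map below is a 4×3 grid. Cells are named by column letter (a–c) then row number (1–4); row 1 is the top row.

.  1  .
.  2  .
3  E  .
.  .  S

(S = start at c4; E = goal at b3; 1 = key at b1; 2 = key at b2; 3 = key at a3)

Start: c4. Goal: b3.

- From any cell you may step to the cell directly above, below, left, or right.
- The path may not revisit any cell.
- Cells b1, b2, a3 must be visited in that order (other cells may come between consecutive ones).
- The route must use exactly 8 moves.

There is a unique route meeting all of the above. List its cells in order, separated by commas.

c4, c3, c2, c1, b1, b2, a2, a3, b3

The waypoints must appear in the order b1, b2, a3, with no cell reused.
Route from c4: up 3 to c1, left 1 to b1, down 1 to b2, left 1 to a2, down 1 to a3, right 1 to b3 — 8 moves in all.
Check: order respected (1 at step 4, 2 at step 5, 3 at step 7); 8 moves as required.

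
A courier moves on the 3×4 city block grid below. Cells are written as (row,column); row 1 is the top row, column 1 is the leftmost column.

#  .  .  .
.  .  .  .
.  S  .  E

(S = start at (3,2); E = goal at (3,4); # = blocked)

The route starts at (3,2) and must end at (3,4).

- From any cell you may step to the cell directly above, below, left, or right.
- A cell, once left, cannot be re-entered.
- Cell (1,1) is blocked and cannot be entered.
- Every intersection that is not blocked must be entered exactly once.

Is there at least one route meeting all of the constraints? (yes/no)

One route that works: (3,2) → (3,1) → (2,1) → (2,2) → (1,2) → (1,3) → (1,4) → (2,4) → (2,3) → (3,3) → (3,4).

yes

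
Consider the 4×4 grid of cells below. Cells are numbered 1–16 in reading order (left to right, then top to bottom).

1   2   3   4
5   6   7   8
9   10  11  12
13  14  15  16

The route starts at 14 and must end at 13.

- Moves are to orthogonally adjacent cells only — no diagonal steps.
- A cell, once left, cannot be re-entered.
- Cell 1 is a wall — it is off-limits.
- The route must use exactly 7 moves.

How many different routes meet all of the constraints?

Need simple routes of exactly 7 moves from 14 to 13 (Manhattan distance 1, so 3 moves are spent on a detour and 3 undoing it).
Enumerating: 14 10 11 7 6 5 9 13 | 14 15 11 7 6 10 9 13 | 14 15 11 7 6 5 9 13 | 14 15 11 10 6 5 9 13 | 14 15 16 12 11 10 9 13.
That gives 5 routes.

5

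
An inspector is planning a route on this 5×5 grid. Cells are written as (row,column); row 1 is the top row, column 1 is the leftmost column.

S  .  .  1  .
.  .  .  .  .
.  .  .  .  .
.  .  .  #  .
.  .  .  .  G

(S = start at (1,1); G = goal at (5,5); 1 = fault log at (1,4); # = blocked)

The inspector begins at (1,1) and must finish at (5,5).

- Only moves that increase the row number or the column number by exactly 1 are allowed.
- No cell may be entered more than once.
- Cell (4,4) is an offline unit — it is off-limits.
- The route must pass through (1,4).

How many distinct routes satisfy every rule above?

A right/down-only route from (1,1) to (5,5) makes exactly 4 down-moves and 4 right-moves in some order.
With no other constraints that would be C(8,4) = 70 routes.
Split at (1,4) and multiply the segment counts (each segment already excludes blocked cells): (1,1)→(1,4): 1; (1,4)→(5,5): 3; product = 3.
That gives 3 routes.

3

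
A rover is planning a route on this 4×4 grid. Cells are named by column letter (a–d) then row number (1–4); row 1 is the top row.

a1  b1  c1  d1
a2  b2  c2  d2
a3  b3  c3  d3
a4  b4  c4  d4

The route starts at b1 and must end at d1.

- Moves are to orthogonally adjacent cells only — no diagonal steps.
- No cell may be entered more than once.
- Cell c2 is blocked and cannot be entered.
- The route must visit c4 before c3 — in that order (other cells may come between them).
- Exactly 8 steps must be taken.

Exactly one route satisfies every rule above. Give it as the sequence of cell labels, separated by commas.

b1, b2, b3, b4, c4, c3, d3, d2, d1

The waypoints must appear in the order c4, c3, with no cell reused.
Route from b1: 3× down (reaching b4), right to c4, up to c3, right to d3, 2× up (reaching d1) — 8 moves in all.
Check: order respected (c4 at step 4, c3 at step 5); 8 moves as required.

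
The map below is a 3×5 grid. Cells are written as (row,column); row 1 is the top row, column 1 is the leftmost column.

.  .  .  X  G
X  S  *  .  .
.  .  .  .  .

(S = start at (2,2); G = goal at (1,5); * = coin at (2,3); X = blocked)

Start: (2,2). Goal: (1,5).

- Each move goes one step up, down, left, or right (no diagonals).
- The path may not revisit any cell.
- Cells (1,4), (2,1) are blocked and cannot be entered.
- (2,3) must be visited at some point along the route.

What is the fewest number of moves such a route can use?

4

Any route passes through (2,3) somewhere between (2,2) and (1,5). Summing Manhattan distances along the two legs ((2,2) → (2,3) → (1,5)) gives a lower bound of 1 + 3 = 4 moves.
A route of 4 moves achieves this: (2,2) → (2,3) → (2,4) → (2,5) → (1,5).
Since 4 matches the lower bound, it is optimal.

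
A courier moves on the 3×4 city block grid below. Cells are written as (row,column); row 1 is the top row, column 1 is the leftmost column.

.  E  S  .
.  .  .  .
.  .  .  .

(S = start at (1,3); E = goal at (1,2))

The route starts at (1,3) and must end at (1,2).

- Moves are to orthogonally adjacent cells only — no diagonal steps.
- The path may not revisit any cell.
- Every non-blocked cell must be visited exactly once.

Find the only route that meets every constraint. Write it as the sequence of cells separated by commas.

(1,3), (1,4), (2,4), (3,4), (3,3), (2,3), (2,2), (3,2), (3,1), (2,1), (1,1), (1,2)

Need to visit all 12 open cells exactly once, starting at (1,3) and ending at (1,2).
Cell (1,1) has only two open neighbours ((2,1) and (1,2)), so the path must pass straight through it: one of those is the cell it's entered from and the other is where it exits.
Route from (1,3): right to (1,4), 2× down (reaching (3,4)), left to (3,3), up to (2,3), left to (2,2), down to (3,2), left to (3,1), 2× up (reaching (1,1)), right to (1,2) — 11 moves in all.
Check: all 12 open cells covered.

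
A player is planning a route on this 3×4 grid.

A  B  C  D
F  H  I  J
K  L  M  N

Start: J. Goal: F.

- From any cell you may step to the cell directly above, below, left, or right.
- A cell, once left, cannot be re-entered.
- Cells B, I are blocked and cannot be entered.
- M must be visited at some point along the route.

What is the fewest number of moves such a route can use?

5

Any route passes through M somewhere between J and F. Summing Manhattan distances along the two legs (J → M → F) gives a lower bound of 2 + 3 = 5 moves.
A route of 5 moves achieves this: J → N → M → L → H → F.
Since 5 matches the lower bound, it is optimal.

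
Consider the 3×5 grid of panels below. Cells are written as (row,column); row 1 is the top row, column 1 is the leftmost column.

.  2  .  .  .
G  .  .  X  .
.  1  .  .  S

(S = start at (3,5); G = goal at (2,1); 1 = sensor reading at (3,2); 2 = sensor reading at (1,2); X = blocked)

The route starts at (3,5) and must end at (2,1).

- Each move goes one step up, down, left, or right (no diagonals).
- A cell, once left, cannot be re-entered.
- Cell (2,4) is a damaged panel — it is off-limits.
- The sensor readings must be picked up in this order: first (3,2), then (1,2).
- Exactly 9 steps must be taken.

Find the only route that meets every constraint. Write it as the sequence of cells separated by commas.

The waypoints must appear in the order (3,2), (1,2), with no cell reused.
Route from (3,5): left 3 to (3,2), up 1 to (2,2), right 1 to (2,3), up 1 to (1,3), left 2 to (1,1), down 1 to (2,1) — 9 moves in all.
Check: order respected (1 at step 3, 2 at step 7); 9 moves as required.

(3,5), (3,4), (3,3), (3,2), (2,2), (2,3), (1,3), (1,2), (1,1), (2,1)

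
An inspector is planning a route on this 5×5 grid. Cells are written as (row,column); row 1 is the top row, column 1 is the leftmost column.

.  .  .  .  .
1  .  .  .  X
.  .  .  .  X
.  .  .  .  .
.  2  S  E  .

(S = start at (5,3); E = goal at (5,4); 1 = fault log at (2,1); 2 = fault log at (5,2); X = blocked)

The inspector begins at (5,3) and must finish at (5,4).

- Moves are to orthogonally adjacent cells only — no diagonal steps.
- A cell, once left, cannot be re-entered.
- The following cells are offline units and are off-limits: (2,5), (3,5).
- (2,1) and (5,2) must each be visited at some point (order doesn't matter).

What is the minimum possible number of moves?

Any route passes through (2,1) and (5,2) in some order between (5,3) and (5,4). Summing Manhattan distances along each leg and taking the cheapest ordering ((5,3) → (2,1) → (5,2) → (5,4)) gives a lower bound of 5 + 4 + 2 = 11 moves.
A route of 11 moves achieves this: (5,3) → (5,2) → (4,2) → (3,2) → (3,1) → (2,1) → (2,2) → (2,3) → (3,3) → (4,3) → (4,4) → (5,4).
Since 11 matches the lower bound, it is optimal.

11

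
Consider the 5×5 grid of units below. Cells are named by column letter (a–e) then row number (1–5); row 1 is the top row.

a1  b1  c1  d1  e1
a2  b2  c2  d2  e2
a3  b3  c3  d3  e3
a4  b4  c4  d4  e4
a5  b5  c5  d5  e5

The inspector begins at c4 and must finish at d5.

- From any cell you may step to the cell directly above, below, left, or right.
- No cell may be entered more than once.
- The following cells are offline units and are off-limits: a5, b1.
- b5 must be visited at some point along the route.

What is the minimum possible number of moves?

4

Any route passes through b5 somewhere between c4 and d5. Summing Manhattan distances along the two legs (c4 → b5 → d5) gives a lower bound of 2 + 2 = 4 moves.
A route of 4 moves achieves this: c4 → b4 → b5 → c5 → d5.
Since 4 matches the lower bound, it is optimal.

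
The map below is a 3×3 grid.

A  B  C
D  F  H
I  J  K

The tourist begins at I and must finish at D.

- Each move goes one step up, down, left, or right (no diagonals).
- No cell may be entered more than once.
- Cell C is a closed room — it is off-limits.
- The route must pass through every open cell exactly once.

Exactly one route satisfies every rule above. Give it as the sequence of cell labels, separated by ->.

Need to visit all 8 open cells exactly once, starting at I and ending at D.
Cell B has only two open neighbours (F and A), so the path must pass straight through it: one of those is the cell it's entered from and the other is where it exits.
Route from I: 2× right (reaching K), up to H, left to F, up to B, left to A, down to D — 7 moves in all.
Check: all 8 open cells covered.

I -> J -> K -> H -> F -> B -> A -> D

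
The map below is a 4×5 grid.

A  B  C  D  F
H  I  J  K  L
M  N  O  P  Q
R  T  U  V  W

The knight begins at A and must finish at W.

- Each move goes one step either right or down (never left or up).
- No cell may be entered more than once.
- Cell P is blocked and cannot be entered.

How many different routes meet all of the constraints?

15

A right/down-only route from A to W makes exactly 3 down-moves and 4 right-moves in some order.
With no other constraints that would be C(7,3) = 35 routes.
Subtract routes through each blocked cell (inclusion–exclusion for overlaps): − through P: 20 → 15.
That gives 15 routes.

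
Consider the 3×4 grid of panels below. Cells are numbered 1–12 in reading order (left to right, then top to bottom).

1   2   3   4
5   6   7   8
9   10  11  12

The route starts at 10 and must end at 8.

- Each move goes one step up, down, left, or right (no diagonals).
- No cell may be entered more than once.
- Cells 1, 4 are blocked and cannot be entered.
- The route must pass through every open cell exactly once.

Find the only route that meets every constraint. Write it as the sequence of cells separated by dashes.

Need to visit all 10 open cells exactly once, starting at 10 and ending at 8.
Cell 5 has only two open neighbours (9 and 6), so the path must pass straight through it: one of those is the cell it's entered from and the other is where it exits.
Route from 10: left 1 to 9, up 1 to 5, right 1 to 6, up 1 to 2, right 1 to 3, down 2 to 11, right 1 to 12, up 1 to 8 — 9 moves in all.
Check: all 10 open cells covered.

10 - 9 - 5 - 6 - 2 - 3 - 7 - 11 - 12 - 8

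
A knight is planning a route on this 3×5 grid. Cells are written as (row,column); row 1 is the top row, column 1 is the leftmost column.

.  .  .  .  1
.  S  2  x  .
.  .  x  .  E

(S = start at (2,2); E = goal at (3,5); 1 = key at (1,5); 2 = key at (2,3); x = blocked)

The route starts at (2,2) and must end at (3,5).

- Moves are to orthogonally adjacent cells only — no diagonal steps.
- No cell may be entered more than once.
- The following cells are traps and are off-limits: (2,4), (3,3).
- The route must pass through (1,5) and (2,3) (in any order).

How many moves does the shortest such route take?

6

Any route passes through (1,5) and (2,3) in some order between (2,2) and (3,5). Summing Manhattan distances along each leg and taking the cheapest ordering ((2,2) → (2,3) → (1,5) → (3,5)) gives a lower bound of 1 + 3 + 2 = 6 moves.
A route of 6 moves achieves this: (2,2) → (2,3) → (1,3) → (1,4) → (1,5) → (2,5) → (3,5).
Since 6 matches the lower bound, it is optimal.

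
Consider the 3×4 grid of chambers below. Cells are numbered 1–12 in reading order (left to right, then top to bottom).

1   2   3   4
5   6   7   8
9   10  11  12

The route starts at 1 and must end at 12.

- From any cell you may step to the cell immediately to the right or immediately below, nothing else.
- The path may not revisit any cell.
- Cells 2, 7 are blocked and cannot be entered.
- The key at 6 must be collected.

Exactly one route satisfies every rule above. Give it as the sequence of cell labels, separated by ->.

Moves only go right or down, so the column and row indices never decrease.
Route from 1: down to 5, right to 6, down to 10, 2× right (reaching 12) — 5 moves in all.
Check: all required cells visited.

1 -> 5 -> 6 -> 10 -> 11 -> 12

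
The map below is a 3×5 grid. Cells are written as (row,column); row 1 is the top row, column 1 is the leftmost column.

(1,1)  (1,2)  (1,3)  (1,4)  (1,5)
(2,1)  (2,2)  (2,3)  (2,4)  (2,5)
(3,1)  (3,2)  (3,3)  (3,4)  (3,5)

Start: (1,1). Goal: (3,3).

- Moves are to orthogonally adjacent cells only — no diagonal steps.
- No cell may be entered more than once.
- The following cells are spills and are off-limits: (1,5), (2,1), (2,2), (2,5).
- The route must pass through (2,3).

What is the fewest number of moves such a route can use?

4

Any route passes through (2,3) somewhere between (1,1) and (3,3). Summing Manhattan distances along the two legs ((1,1) → (2,3) → (3,3)) gives a lower bound of 3 + 1 = 4 moves.
A route of 4 moves achieves this: (1,1) → (1,2) → (1,3) → (2,3) → (3,3).
Since 4 matches the lower bound, it is optimal.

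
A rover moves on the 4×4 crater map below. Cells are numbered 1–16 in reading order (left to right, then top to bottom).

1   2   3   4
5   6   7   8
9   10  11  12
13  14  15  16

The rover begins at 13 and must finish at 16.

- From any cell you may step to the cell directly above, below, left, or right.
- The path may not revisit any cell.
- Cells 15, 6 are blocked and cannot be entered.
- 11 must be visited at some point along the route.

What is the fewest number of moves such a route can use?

Any route passes through 11 somewhere between 13 and 16. Summing Manhattan distances along the two legs (13 → 11 → 16) gives a lower bound of 3 + 2 = 5 moves.
A route of 5 moves achieves this: 13 → 9 → 10 → 11 → 12 → 16.
Since 5 matches the lower bound, it is optimal.

5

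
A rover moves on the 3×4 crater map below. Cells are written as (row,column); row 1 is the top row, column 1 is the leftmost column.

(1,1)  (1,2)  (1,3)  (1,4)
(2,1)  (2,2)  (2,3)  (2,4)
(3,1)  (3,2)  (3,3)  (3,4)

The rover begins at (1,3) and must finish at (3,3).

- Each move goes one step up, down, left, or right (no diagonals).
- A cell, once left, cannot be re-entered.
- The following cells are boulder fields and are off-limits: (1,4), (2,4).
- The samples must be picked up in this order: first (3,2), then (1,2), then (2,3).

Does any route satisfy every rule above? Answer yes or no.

no

Ignoring the required order, 2 revisit-free routes from (1,3) to (3,3) pass through all of (3,2), (1,2), and (2,3); the waypoint orders that occur are (2,3) → (1,2) → (3,2) (1); (1,2) → (3,2) → (2,3) (1) — never (3,2) → (1,2) → (2,3).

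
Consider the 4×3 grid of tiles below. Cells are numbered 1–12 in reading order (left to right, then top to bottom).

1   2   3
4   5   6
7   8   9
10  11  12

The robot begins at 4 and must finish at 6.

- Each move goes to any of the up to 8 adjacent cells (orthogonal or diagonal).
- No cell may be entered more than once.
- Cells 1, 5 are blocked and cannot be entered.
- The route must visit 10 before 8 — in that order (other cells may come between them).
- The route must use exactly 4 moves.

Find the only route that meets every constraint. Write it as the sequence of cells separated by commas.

4, 7, 10, 8, 6

The waypoints must appear in the order 10, 8, with no cell reused.
Route from 4: 2× down (reaching 10), 2× up-right (reaching 6) — 4 moves in all.
Check: order respected (10 at step 2, 8 at step 3); 4 moves as required.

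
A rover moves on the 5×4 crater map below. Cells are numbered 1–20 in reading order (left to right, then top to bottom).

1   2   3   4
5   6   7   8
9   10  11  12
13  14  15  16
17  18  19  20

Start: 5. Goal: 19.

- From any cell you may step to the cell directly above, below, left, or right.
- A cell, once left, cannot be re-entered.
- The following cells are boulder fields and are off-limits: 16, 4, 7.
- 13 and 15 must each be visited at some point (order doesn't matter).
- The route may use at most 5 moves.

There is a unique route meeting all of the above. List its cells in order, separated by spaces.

The budget equals the shortest possible length, so every move has to be on a shortest route through the required cells.
Route from 5: down 2 to 13, right 2 to 15, down 1 to 19 — 5 moves in all.
Check: all required cells visited; 5 ≤ 5 moves.

5 9 13 14 15 19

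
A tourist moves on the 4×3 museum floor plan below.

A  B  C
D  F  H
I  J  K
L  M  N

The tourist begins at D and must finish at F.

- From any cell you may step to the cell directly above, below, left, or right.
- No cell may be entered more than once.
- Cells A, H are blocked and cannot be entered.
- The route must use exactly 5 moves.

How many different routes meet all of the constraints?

Need simple routes of exactly 5 moves from D to F (Manhattan distance 1, so 2 moves are spent on a detour and 2 undoing it).
Enumerating: D I L M J F.
That gives 1 route.

1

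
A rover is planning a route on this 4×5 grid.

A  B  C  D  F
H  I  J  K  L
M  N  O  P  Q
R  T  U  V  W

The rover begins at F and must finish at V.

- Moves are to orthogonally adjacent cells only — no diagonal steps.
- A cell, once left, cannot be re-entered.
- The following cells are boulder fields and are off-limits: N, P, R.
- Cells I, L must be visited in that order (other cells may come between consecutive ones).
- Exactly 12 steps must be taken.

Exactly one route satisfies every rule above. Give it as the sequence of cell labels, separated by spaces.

The waypoints must appear in the order I, L, with no cell reused.
Route from F: 4× left (reaching A), down to H, 4× right (reaching L), 2× down (reaching W), left to V — 12 moves in all.
Check: order respected (I at step 6, L at step 9); 12 moves as required.

F D C B A H I J K L Q W V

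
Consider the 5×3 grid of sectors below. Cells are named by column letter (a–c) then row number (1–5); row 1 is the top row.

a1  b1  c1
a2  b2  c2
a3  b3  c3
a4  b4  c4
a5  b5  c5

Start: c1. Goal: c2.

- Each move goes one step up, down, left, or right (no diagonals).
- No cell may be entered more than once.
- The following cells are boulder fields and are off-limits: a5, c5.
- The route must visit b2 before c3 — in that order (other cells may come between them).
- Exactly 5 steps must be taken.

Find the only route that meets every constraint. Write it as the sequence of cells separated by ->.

The waypoints must appear in the order b2, c3, with no cell reused.
Route from c1: left to b1, 2× down (reaching b3), right to c3, up to c2 — 5 moves in all.
Check: order respected (b2 at step 2, c3 at step 4); 5 moves as required.

c1 -> b1 -> b2 -> b3 -> c3 -> c2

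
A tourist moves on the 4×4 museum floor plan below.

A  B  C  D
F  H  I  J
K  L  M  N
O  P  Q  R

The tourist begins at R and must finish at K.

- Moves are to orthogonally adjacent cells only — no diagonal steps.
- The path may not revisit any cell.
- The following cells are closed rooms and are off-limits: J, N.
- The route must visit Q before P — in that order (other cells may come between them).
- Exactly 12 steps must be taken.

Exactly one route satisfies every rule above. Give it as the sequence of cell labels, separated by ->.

The waypoints must appear in the order Q, P, with no cell reused.
Route from R: left to Q, 3× up (reaching C), 2× left (reaching A), down to F, right to H, 2× down (reaching P), left to O, up to K — 12 moves in all.
Check: order respected (Q at step 1, P at step 10); 12 moves as required.

R -> Q -> M -> I -> C -> B -> A -> F -> H -> L -> P -> O -> K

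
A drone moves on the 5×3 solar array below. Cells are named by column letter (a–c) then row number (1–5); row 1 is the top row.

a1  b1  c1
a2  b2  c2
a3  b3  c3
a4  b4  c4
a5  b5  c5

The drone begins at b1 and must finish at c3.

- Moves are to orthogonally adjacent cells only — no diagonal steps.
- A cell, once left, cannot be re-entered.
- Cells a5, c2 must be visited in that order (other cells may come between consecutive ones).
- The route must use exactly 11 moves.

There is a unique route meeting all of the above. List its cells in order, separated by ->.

b1 -> a1 -> a2 -> a3 -> a4 -> a5 -> b5 -> b4 -> b3 -> b2 -> c2 -> c3

The waypoints must appear in the order a5, c2, with no cell reused.
Route from b1: left 1 to a1, down 4 to a5, right 1 to b5, up 3 to b2, right 1 to c2, down 1 to c3 — 11 moves in all.
Check: order respected (a5 at step 5, c2 at step 10); 11 moves as required.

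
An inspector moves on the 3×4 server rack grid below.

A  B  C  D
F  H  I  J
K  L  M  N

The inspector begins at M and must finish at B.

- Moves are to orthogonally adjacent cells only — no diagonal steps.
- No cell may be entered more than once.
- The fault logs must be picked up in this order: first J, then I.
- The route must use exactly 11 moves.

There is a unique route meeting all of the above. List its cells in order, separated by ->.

The waypoints must appear in the order J, I, with no cell reused.
Route from M: right 1 to N, up 2 to D, left 1 to C, down 1 to I, left 1 to H, down 1 to L, left 1 to K, up 2 to A, right 1 to B — 11 moves in all.
Check: order respected (J at step 2, I at step 5); 11 moves as required.

M -> N -> J -> D -> C -> I -> H -> L -> K -> F -> A -> B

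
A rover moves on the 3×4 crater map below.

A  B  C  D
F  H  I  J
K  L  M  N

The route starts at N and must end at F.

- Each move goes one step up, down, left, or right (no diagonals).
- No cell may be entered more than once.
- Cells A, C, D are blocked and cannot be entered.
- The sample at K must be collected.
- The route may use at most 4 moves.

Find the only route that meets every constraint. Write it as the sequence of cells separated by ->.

The 4-move cap with required stops at K leaves no slack for detours.
Route from N: 3× left (reaching K), up to F — 4 moves in all.
Check: all required cells visited; 4 ≤ 4 moves.

N -> M -> L -> K -> F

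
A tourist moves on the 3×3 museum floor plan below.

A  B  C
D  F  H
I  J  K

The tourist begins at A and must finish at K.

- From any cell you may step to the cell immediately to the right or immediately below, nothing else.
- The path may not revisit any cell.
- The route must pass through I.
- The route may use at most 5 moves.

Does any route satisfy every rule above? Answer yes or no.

yes

One route that works: A → D → I → J → K.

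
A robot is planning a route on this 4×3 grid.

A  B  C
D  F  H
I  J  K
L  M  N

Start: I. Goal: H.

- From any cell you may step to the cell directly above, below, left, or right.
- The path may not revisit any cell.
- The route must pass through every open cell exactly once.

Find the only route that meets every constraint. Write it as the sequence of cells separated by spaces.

Need to visit all 12 open cells exactly once, starting at I and ending at H.
Route from I: down 1 to L, right 2 to N, up 1 to K, left 1 to J, up 1 to F, left 1 to D, up 1 to A, right 2 to C, down 1 to H — 11 moves in all.
Check: all 12 open cells covered.

I L M N K J F D A B C H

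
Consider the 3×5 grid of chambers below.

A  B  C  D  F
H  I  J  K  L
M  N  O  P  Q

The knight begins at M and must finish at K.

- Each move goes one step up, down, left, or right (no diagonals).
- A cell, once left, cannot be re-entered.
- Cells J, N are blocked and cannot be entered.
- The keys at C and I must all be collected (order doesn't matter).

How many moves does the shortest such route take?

Any route passes through C and I in some order between M and K. Summing Manhattan distances along each leg and taking the cheapest ordering (M → I → C → K) gives a lower bound of 2 + 2 + 2 = 6 moves.
A route of 6 moves achieves this: M → H → I → B → C → D → K.
Since 6 matches the lower bound, it is optimal.

6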